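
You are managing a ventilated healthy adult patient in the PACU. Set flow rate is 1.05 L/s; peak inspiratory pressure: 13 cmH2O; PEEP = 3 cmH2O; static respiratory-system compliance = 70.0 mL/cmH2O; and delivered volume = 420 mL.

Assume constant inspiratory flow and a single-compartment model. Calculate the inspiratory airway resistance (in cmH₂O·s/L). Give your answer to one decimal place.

Equation of motion (constant flow): PIP = Vt/C + R·V̇ + PEEP.
R·V̇ = PIP − Vt/C − PEEP = 13 − 420/70.0 − 3 = 13 − 6.0 − 3 = 4.0 cmH2O.
R = 4.0 / 1.05 = 3.81 cmH2O·s/L.

3.8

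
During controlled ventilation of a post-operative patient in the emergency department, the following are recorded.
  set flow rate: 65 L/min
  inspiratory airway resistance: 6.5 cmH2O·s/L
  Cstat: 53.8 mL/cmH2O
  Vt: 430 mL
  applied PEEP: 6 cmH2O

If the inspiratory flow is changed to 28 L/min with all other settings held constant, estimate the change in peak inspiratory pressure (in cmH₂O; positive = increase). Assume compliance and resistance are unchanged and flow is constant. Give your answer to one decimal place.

Flow: 65 L/min ÷ 60 = 1.0833 L/s.
New flow: 28 L/min ÷ 60 = 0.4667 L/s.
PIP = Vt/C + R·V̇ + PEEP (constant-flow equation of motion).
Only the resistive term changes: ΔPIP = R × ΔV̇ = 6.5 × (0.4667 − 1.0833) = 6.5 × -0.6166 = -4.008 cmH2O.

-4.0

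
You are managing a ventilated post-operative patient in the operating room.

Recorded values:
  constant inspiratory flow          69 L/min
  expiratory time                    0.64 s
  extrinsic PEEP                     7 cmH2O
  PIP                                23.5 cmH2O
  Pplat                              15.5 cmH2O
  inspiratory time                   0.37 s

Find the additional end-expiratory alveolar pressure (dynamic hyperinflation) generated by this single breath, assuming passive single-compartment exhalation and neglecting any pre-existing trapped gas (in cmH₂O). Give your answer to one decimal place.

Flow: 69 L/min ÷ 60 = 1.15 L/s.
Vt = flow × Ti = 1.15 L/s × 0.37 s × 1000 mL/L = 425.5 mL.
R = (PIP − Pplat)/V̇ = (23.5 − 15.5) / 1.15 = 8.0/1.15 = 6.957 cmH2O·s/L.
C = Vt/(Pplat − PEEP) = 425.5 / (15.5 − 7) = 425.5/8.5 = 50.059 mL/cmH2O.
τ = R × C = 6.957 × 0.05006 L/cmH2O = 0.3483 s.
Fraction remaining = e^(−Te/τ) = e^(−0.64/0.3483) = 0.1592; trapped volume = 425.5 × 0.1592 = 67.74 mL.
Additional alveolar pressure from trapping ≈ V_trapped / C = 67.74 / 50.059 = 1.353 cmH2O.

1.4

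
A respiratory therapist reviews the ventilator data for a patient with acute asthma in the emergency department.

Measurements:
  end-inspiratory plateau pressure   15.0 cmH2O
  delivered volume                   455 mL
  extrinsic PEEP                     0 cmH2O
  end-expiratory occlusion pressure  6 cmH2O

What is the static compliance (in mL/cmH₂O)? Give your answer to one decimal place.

50.6

End-expiratory occlusion gives total PEEP = 6 cmH2O (intrinsic PEEP = 6 − 0 = 6). Use total PEEP for the elastic gradient.
Cstat = Vt / (Pplat − PEEPtotal) = 455 / (15.0 − 6) = 455 / 9.0 = 50.556 mL/cmH2O.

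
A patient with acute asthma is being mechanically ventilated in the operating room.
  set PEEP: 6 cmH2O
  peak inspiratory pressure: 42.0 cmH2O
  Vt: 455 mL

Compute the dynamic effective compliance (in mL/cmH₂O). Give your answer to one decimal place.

12.6

Dynamic compliance = Vt / (PIP − PEEP) = 455 / (42.0 − 6) = 455 / 36.0 = 12.639 mL/cmH2O.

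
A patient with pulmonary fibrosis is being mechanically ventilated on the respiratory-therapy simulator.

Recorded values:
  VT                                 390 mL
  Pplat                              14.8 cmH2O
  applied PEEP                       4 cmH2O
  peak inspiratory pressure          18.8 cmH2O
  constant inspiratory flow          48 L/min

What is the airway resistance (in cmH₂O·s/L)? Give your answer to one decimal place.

Flow: 48 L/min ÷ 60 = 0.8 L/s.
Raw = (PIP − Pplat) / flow = (18.8 − 14.8) / 0.8 = 4.0 / 0.8 = 5.0 cmH2O·s/L.

5.0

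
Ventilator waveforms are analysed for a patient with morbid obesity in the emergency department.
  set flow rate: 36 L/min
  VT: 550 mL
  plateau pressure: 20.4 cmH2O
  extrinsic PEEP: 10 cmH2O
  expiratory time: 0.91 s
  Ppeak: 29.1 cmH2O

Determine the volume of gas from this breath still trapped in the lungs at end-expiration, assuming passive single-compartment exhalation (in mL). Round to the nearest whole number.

Flow: 36 L/min ÷ 60 = 0.6 L/s.
R = (PIP − Pplat)/V̇ = (29.1 − 20.4) / 0.6 = 8.7/0.6 = 14.5 cmH2O·s/L.
C = Vt/(Pplat − PEEP) = 550.0 / (20.4 − 10) = 550.0/10.4 = 52.885 mL/cmH2O.
τ = R × C = 14.5 × 0.05289 L/cmH2O = 0.7669 s.
Fraction remaining = e^(−Te/τ) = e^(−0.91/0.7669) = 0.3053.
Trapped volume = 550.0 × 0.3053 = 167.92 mL.

168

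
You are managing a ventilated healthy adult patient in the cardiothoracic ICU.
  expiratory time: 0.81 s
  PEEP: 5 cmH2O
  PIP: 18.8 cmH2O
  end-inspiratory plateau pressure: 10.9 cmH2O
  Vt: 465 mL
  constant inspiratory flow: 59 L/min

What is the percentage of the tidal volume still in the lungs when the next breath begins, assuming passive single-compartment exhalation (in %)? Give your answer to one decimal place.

27.8

Flow: 59 L/min ÷ 60 = 0.9833 L/s.
R = (PIP − Pplat)/V̇ = (18.8 − 10.9) / 0.9833 = 7.9/0.9833 = 8.034 cmH2O·s/L.
C = Vt/(Pplat − PEEP) = 465.0 / (10.9 − 5) = 465.0/5.9 = 78.814 mL/cmH2O.
τ = R × C = 8.034 × 0.07881 L/cmH2O = 0.6332 s.
Fraction remaining at end-expiration = e^(−Te/τ) = e^(−0.81/0.6332) = 0.2783 → 27.83%.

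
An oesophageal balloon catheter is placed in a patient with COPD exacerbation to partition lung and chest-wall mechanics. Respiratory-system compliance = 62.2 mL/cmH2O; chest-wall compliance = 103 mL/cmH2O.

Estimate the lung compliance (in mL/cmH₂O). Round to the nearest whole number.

1/CL = 1/Crs − 1/Ccw.
1/CL = 1/62.2 − 1/103 = 0.006368.
CL = 157.04 mL/cmH2O.

157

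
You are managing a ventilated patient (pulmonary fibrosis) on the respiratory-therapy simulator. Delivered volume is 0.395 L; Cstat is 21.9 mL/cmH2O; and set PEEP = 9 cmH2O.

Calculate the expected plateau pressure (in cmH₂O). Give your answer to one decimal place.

27.0

Pplat = PEEP + Vt / Cstat = 9 + 395 / 21.9 = 9 + 18.037 = 27.037 cmH2O.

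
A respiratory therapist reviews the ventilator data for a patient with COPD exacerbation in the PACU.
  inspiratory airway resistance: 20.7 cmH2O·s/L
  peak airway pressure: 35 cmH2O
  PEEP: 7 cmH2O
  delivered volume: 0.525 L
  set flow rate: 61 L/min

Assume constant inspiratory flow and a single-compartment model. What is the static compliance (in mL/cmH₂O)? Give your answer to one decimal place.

Flow: 61 L/min ÷ 60 = 1.0167 L/s.
Equation of motion (constant flow): PIP = Vt/C + R·V̇ + PEEP.
Vt/C = PIP − R·V̇ − PEEP = 35 − 20.7×1.0167 − 7 = 35 − 21.046 − 7 = 6.954 cmH2O.
C = Vt / 6.954 = 525 / 6.954 = 75.496 mL/cmH2O.

75.5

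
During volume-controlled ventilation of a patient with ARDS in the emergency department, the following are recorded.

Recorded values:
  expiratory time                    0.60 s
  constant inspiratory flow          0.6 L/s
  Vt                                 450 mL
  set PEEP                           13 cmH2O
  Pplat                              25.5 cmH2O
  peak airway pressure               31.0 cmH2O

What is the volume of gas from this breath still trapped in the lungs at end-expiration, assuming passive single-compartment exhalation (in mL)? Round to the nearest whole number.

73

R = (PIP − Pplat)/V̇ = (31.0 − 25.5) / 0.6 = 5.5/0.6 = 9.167 cmH2O·s/L.
C = Vt/(Pplat − PEEP) = 450.0 / (25.5 − 13) = 450.0/12.5 = 36.0 mL/cmH2O.
τ = R × C = 9.167 × 0.036 L/cmH2O = 0.33 s.
Fraction remaining = e^(−Te/τ) = e^(−0.60/0.33) = 0.1623.
Trapped volume = 450.0 × 0.1623 = 73.035 mL.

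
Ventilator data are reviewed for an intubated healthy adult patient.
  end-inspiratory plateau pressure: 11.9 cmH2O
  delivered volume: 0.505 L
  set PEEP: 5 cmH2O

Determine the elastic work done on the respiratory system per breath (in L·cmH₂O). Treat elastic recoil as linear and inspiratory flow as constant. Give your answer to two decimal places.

Elastic work ≈ ½ × (Pplat − PEEP) × Vt = 0.5 × (11.9 − 5) × 0.505 L = 0.5 × 6.9 × 0.505 = 1.742 L·cmH2O.

1.74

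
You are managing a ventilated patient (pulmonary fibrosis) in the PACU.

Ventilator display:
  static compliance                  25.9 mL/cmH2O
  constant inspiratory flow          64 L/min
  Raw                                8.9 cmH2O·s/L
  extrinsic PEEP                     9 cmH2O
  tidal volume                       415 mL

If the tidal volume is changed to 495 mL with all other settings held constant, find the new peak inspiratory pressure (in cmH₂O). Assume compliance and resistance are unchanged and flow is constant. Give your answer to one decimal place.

Flow: 64 L/min ÷ 60 = 1.0667 L/s.
PIP = Vt/C + R·V̇ + PEEP (constant-flow equation of motion).
Only the elastic term changes: ΔPIP = ΔVt / C = (495 − 415) / 25.9 = 3.089 cmH2O.
Original PIP = 415/25.9 + 8.9×1.0667 + 9 = 34.517 cmH2O; new PIP = 34.517 + (3.089) = 37.606 cmH2O.

37.6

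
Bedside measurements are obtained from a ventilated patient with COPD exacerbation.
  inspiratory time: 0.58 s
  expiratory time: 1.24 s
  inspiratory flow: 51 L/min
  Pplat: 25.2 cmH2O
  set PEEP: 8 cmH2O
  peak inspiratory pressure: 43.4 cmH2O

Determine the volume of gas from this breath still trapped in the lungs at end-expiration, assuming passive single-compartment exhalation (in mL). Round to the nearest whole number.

Flow: 51 L/min ÷ 60 = 0.85 L/s.
Vt = flow × Ti = 0.85 L/s × 0.58 s × 1000 mL/L = 493.0 mL.
R = (PIP − Pplat)/V̇ = (43.4 − 25.2) / 0.85 = 18.2/0.85 = 21.412 cmH2O·s/L.
C = Vt/(Pplat − PEEP) = 493.0 / (25.2 − 8) = 493.0/17.2 = 28.663 mL/cmH2O.
τ = R × C = 21.412 × 0.02866 L/cmH2O = 0.6137 s.
Fraction remaining = e^(−Te/τ) = e^(−1.24/0.6137) = 0.1326.
Trapped volume = 493.0 × 0.1326 = 65.372 mL.

65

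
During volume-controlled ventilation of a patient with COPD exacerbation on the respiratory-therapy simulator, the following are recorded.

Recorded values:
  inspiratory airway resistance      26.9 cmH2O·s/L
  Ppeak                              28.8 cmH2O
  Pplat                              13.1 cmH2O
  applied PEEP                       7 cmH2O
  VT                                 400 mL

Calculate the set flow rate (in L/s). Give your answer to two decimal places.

0.58

flow = (PIP − Pplat) / Raw = 15.7 / 26.9 = 0.5836 L/s.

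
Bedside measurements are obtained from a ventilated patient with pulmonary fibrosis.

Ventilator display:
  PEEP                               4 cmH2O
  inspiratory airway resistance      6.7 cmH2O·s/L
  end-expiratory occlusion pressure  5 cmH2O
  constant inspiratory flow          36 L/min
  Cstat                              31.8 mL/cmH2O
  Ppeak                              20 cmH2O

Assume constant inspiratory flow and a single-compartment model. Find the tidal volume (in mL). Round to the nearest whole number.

349

Flow: 36 L/min ÷ 60 = 0.6 L/s.
Total PEEP = 5 cmH2O (set 4 + intrinsic 1); this is the baseline alveolar pressure.
Equation of motion (constant flow): PIP = Vt/C + R·V̇ + PEEP.
Vt/C = PIP − R·V̇ − PEEP = 20 − 4.02 − 5 = 10.98 cmH2O.
Vt = C × 10.98 = 31.8 × 10.98 = 349.16 mL.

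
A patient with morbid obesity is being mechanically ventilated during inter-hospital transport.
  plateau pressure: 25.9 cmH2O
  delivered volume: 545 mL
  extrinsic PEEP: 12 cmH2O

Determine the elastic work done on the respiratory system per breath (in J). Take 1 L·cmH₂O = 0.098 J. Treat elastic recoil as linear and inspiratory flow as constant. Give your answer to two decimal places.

0.37

Elastic work ≈ ½ × (Pplat − PEEP) × Vt = 0.5 × (25.9 − 12) × 0.545 L = 0.5 × 13.9 × 0.545 = 3.788 L·cmH2O.
× 0.098 J/(L·cmH2O) → 0.3712 J.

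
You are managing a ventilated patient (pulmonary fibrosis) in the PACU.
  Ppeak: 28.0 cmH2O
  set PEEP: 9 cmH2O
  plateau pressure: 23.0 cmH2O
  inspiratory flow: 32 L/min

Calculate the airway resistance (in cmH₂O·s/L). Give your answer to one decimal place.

Flow: 32 L/min ÷ 60 = 0.5333 L/s.
Raw = (PIP − Pplat) / flow = (28.0 − 23.0) / 0.5333 = 5.0 / 0.5333 = 9.376 cmH2O·s/L.

9.4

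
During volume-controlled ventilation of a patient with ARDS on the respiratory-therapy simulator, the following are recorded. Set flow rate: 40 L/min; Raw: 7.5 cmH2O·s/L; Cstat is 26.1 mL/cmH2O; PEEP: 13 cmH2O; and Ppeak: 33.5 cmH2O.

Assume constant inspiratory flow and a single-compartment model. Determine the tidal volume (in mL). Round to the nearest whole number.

Flow: 40 L/min ÷ 60 = 0.6667 L/s.
Equation of motion (constant flow): PIP = Vt/C + R·V̇ + PEEP.
Vt/C = PIP − R·V̇ − PEEP = 33.5 − 5.0 − 13 = 15.5 cmH2O.
Vt = C × 15.5 = 26.1 × 15.5 = 404.55 mL.

405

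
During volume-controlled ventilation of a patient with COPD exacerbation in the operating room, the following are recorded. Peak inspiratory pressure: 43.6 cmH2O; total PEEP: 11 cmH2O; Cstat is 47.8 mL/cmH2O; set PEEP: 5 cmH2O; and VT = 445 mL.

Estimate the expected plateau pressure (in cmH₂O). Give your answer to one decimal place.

20.3

End-expiratory occlusion gives total PEEP = 11 cmH2O (intrinsic PEEP = 11 − 5 = 6). Use total PEEP for the elastic gradient.
Pplat = PEEPtotal + Vt / Cstat = 11 + 445 / 47.8 = 11 + 9.31 = 20.31 cmH2O.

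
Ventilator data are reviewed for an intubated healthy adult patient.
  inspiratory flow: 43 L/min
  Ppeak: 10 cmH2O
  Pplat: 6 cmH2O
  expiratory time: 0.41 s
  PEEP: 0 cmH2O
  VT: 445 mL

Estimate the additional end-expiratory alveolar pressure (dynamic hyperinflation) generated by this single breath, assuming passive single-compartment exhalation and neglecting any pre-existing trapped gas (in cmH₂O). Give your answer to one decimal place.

2.2

Flow: 43 L/min ÷ 60 = 0.7167 L/s.
R = (PIP − Pplat)/V̇ = (10 − 6) / 0.7167 = 4.0/0.7167 = 5.581 cmH2O·s/L.
C = Vt/(Pplat − PEEP) = 445.0 / (6 − 0) = 445.0/6.0 = 74.167 mL/cmH2O.
τ = R × C = 5.581 × 0.07417 L/cmH2O = 0.4139 s.
Fraction remaining = e^(−Te/τ) = e^(−0.41/0.4139) = 0.3714; trapped volume = 445.0 × 0.3714 = 165.27 mL.
Additional alveolar pressure from trapping ≈ V_trapped / C = 165.27 / 74.167 = 2.228 cmH2O.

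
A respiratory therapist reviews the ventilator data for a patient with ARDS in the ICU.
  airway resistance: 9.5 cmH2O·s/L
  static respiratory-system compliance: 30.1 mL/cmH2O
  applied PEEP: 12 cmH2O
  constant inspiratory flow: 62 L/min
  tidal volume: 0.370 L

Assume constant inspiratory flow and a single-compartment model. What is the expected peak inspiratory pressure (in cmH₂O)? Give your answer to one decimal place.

Flow: 62 L/min ÷ 60 = 1.0333 L/s.
Equation of motion (constant flow): PIP = Vt/C + R·V̇ + PEEP.
PIP = 370/30.1 + 9.5×1.0333 + 12 = 12.292 + 9.816 + 12 = 34.108 cmH2O.

34.1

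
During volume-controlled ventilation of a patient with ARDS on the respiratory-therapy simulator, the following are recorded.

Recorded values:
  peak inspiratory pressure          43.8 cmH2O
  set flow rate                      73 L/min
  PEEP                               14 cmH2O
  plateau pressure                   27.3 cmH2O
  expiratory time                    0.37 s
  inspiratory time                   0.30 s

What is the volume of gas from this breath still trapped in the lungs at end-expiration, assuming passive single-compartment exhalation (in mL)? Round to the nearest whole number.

Flow: 73 L/min ÷ 60 = 1.2167 L/s.
Vt = flow × Ti = 1.2167 L/s × 0.30 s × 1000 mL/L = 365.01 mL.
R = (PIP − Pplat)/V̇ = (43.8 − 27.3) / 1.2167 = 16.5/1.2167 = 13.561 cmH2O·s/L.
C = Vt/(Pplat − PEEP) = 365.01 / (27.3 − 14) = 365.01/13.3 = 27.444 mL/cmH2O.
τ = R × C = 13.561 × 0.02744 L/cmH2O = 0.3721 s.
Fraction remaining = e^(−Te/τ) = e^(−0.37/0.3721) = 0.37.
Trapped volume = 365.01 × 0.37 = 135.05 mL.

135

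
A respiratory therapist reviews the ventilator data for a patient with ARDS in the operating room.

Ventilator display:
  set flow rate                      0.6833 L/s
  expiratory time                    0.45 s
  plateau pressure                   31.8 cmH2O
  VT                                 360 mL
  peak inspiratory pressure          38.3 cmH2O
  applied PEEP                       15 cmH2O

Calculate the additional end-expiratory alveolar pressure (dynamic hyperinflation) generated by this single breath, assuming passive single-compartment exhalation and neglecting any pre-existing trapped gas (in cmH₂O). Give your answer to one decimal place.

1.8

R = (PIP − Pplat)/V̇ = (38.3 − 31.8) / 0.6833 = 6.5/0.6833 = 9.513 cmH2O·s/L.
C = Vt/(Pplat − PEEP) = 360.0 / (31.8 − 15) = 360.0/16.8 = 21.429 mL/cmH2O.
τ = R × C = 9.513 × 0.02143 L/cmH2O = 0.2039 s.
Fraction remaining = e^(−Te/τ) = e^(−0.45/0.2039) = 0.11; trapped volume = 360.0 × 0.11 = 39.6 mL.
Additional alveolar pressure from trapping ≈ V_trapped / C = 39.6 / 21.429 = 1.848 cmH2O.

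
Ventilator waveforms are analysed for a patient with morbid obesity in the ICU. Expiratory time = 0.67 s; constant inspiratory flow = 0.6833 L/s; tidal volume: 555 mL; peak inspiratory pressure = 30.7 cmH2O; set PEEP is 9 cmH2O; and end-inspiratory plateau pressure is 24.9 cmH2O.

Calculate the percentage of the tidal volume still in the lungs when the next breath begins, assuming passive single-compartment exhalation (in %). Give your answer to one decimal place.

R = (PIP − Pplat)/V̇ = (30.7 − 24.9) / 0.6833 = 5.8/0.6833 = 8.488 cmH2O·s/L.
C = Vt/(Pplat − PEEP) = 555.0 / (24.9 − 9) = 555.0/15.9 = 34.906 mL/cmH2O.
τ = R × C = 8.488 × 0.03491 L/cmH2O = 0.2963 s.
Fraction remaining at end-expiration = e^(−Te/τ) = e^(−0.67/0.2963) = 0.1042 → 10.42%.

10.4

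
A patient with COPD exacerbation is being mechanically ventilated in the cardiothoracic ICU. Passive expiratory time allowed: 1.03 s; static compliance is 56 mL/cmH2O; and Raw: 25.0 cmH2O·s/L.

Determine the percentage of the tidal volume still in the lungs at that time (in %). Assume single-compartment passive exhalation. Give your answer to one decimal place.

τ = R × C = 25.0 × 56 mL/cmH2O = 25.0 × 0.056 L/cmH2O = 1.4 s.
Passive exhalation: V(t)/V₀ = e^(−t/τ) = e^(−1.03/1.4) = 0.4792.
Fraction remaining = 0.4792 → 47.92%.

47.9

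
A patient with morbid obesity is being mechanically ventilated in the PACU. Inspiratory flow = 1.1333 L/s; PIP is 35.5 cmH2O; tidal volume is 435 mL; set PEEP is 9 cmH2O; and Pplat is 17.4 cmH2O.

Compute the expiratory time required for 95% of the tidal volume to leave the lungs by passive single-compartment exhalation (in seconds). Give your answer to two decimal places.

2.48

R = (PIP − Pplat)/V̇ = (35.5 − 17.4) / 1.1333 = 18.1/1.1333 = 15.971 cmH2O·s/L.
C = Vt/(Pplat − PEEP) = 435.0 / (17.4 − 9) = 435.0/8.4 = 51.786 mL/cmH2O.
τ = R × C = 15.971 × 0.05179 L/cmH2O = 0.8271 s.
t = −τ·ln(1 − 0.95) = −0.8271·ln(0.05) = 2.478 s.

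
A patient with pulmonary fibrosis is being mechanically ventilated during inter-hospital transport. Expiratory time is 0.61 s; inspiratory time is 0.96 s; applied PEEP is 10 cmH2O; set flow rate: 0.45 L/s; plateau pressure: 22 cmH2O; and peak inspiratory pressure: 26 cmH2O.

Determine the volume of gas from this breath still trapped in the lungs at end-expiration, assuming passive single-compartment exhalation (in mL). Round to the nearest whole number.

64

Vt = flow × Ti = 0.45 L/s × 0.96 s × 1000 mL/L = 432.0 mL.
R = (PIP − Pplat)/V̇ = (26 − 22) / 0.45 = 4.0/0.45 = 8.889 cmH2O·s/L.
C = Vt/(Pplat − PEEP) = 432.0 / (22 − 10) = 432.0/12.0 = 36.0 mL/cmH2O.
τ = R × C = 8.889 × 0.036 L/cmH2O = 0.32 s.
Fraction remaining = e^(−Te/τ) = e^(−0.61/0.32) = 0.1486.
Trapped volume = 432.0 × 0.1486 = 64.195 mL.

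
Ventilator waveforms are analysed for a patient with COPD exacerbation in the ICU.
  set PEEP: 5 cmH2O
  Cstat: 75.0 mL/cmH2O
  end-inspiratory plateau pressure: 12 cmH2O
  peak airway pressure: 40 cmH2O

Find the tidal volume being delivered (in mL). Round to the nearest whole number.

525

Vt = Cstat × (Pplat − PEEP) = 75.0 × (12 − 5) = 75.0 × 7.0 = 525.0 mL.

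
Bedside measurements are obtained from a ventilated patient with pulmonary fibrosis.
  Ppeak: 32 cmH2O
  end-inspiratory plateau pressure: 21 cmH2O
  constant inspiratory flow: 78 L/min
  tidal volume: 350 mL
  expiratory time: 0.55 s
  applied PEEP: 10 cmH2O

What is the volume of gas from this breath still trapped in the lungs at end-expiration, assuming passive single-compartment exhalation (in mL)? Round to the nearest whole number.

Flow: 78 L/min ÷ 60 = 1.3 L/s.
R = (PIP − Pplat)/V̇ = (32 − 21) / 1.3 = 11.0/1.3 = 8.462 cmH2O·s/L.
C = Vt/(Pplat − PEEP) = 350.0 / (21 − 10) = 350.0/11.0 = 31.818 mL/cmH2O.
τ = R × C = 8.462 × 0.03182 L/cmH2O = 0.2693 s.
Fraction remaining = e^(−Te/τ) = e^(−0.55/0.2693) = 0.1297.
Trapped volume = 350.0 × 0.1297 = 45.395 mL.

45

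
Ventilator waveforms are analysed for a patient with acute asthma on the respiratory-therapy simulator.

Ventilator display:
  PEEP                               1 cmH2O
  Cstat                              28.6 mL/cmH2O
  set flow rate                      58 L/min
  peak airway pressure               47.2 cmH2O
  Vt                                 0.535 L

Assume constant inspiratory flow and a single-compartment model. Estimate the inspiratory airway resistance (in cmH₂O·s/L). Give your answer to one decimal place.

Flow: 58 L/min ÷ 60 = 0.9667 L/s.
Equation of motion (constant flow): PIP = Vt/C + R·V̇ + PEEP.
R·V̇ = PIP − Vt/C − PEEP = 47.2 − 535/28.6 − 1 = 47.2 − 18.706 − 1 = 27.494 cmH2O.
R = 27.494 / 0.9667 = 28.441 cmH2O·s/L.

28.4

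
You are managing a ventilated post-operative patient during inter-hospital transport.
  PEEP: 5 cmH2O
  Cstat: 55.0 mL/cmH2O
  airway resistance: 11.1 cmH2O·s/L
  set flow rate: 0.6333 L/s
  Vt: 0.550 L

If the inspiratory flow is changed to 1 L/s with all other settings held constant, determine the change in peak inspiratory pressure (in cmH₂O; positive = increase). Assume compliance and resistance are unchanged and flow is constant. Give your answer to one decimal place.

PIP = Vt/C + R·V̇ + PEEP (constant-flow equation of motion).
Only the resistive term changes: ΔPIP = R × ΔV̇ = 11.1 × (1 − 0.6333) = 11.1 × 0.3667 = 4.07 cmH2O.

4.1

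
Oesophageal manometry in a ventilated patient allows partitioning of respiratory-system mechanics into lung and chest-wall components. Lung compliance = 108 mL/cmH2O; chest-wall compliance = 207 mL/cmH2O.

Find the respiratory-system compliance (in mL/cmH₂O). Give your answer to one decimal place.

71.0

Lung and chest wall are elastances in series: 1/Crs = 1/CL + 1/Ccw.
1/Crs = 1/108 + 1/207 = 0.01409.
Crs = 70.972 mL/cmH2O.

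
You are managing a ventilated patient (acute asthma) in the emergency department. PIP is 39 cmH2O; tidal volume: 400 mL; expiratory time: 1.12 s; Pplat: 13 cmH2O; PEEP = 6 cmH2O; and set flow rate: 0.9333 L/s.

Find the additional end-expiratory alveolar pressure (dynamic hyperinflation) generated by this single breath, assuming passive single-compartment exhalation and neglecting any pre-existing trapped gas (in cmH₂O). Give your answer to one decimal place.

3.5

R = (PIP − Pplat)/V̇ = (39 − 13) / 0.9333 = 26.0/0.9333 = 27.858 cmH2O·s/L.
C = Vt/(Pplat − PEEP) = 400.0 / (13 − 6) = 400.0/7.0 = 57.143 mL/cmH2O.
τ = R × C = 27.858 × 0.05714 L/cmH2O = 1.592 s.
Fraction remaining = e^(−Te/τ) = e^(−1.12/1.592) = 0.4948; trapped volume = 400.0 × 0.4948 = 197.92 mL.
Additional alveolar pressure from trapping ≈ V_trapped / C = 197.92 / 57.143 = 3.464 cmH2O.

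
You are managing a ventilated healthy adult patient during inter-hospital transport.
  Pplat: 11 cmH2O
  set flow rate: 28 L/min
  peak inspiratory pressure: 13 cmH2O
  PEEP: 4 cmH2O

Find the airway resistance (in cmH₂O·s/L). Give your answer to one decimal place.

Flow: 28 L/min ÷ 60 = 0.4667 L/s.
Raw = (PIP − Pplat) / flow = (13 − 11) / 0.4667 = 2.0 / 0.4667 = 4.285 cmH2O·s/L.

4.3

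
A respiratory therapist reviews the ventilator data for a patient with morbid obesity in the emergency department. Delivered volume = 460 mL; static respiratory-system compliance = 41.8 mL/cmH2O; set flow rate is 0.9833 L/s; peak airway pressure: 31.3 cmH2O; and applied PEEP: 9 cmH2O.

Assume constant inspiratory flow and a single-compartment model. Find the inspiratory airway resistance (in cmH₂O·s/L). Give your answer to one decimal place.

Equation of motion (constant flow): PIP = Vt/C + R·V̇ + PEEP.
R·V̇ = PIP − Vt/C − PEEP = 31.3 − 460/41.8 − 9 = 31.3 − 11.005 − 9 = 11.295 cmH2O.
R = 11.295 / 0.9833 = 11.487 cmH2O·s/L.

11.5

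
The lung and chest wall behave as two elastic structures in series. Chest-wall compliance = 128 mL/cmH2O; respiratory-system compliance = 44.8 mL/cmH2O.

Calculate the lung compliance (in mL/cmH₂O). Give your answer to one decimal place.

1/CL = 1/Crs − 1/Ccw.
1/CL = 1/44.8 − 1/128 = 0.01451.
CL = 68.918 mL/cmH2O.

68.9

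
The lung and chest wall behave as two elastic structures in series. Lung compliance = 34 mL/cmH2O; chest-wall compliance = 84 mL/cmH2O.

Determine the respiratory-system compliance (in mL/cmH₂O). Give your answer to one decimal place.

24.2

Lung and chest wall are elastances in series: 1/Crs = 1/CL + 1/Ccw.
1/Crs = 1/34 + 1/84 = 0.04132.
Crs = 24.201 mL/cmH2O.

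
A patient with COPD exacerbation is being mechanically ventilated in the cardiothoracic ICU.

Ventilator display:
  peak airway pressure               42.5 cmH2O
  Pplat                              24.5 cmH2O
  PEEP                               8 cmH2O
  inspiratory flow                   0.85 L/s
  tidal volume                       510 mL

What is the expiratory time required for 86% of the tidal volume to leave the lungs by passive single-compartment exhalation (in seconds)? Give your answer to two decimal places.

R = (PIP − Pplat)/V̇ = (42.5 − 24.5) / 0.85 = 18.0/0.85 = 21.176 cmH2O·s/L.
C = Vt/(Pplat − PEEP) = 510.0 / (24.5 − 8) = 510.0/16.5 = 30.909 mL/cmH2O.
τ = R × C = 21.176 × 0.03091 L/cmH2O = 0.6546 s.
t = −τ·ln(1 − 0.86) = −0.6546·ln(0.14) = 1.287 s.

1.29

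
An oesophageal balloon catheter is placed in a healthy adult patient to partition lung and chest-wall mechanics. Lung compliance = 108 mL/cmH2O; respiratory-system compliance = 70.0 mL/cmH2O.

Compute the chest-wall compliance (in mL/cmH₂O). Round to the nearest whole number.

199

1/Ccw = 1/Crs − 1/CL.
1/Ccw = 1/70.0 − 1/108 = 0.005026.
Ccw = 198.97 mL/cmH2O.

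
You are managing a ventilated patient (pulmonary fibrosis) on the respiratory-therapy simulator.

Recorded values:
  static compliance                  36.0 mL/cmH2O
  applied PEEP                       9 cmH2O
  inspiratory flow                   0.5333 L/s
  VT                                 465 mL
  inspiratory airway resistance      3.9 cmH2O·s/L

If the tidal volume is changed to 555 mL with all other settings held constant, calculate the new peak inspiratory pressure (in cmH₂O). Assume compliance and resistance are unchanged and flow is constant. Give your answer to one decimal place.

PIP = Vt/C + R·V̇ + PEEP (constant-flow equation of motion).
Only the elastic term changes: ΔPIP = ΔVt / C = (555 − 465) / 36.0 = 2.5 cmH2O.
Original PIP = 465/36.0 + 3.9×0.5333 + 9 = 23.997 cmH2O; new PIP = 23.997 + (2.5) = 26.497 cmH2O.

26.5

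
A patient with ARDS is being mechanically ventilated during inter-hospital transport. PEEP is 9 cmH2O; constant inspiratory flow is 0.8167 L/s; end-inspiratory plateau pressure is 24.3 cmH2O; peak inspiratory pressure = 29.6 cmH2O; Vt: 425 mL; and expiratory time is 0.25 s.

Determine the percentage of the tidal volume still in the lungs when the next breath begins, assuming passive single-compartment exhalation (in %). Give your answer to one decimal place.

R = (PIP − Pplat)/V̇ = (29.6 − 24.3) / 0.8167 = 5.3/0.8167 = 6.49 cmH2O·s/L.
C = Vt/(Pplat − PEEP) = 425.0 / (24.3 − 9) = 425.0/15.3 = 27.778 mL/cmH2O.
τ = R × C = 6.49 × 0.02778 L/cmH2O = 0.1803 s.
Fraction remaining at end-expiration = e^(−Te/τ) = e^(−0.25/0.1803) = 0.2499 → 24.99%.

25.0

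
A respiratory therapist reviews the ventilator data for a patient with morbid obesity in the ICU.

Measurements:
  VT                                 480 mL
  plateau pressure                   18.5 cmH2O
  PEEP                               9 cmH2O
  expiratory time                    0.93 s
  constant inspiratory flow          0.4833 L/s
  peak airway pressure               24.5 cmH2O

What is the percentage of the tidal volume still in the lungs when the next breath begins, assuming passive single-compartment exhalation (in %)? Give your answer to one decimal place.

R = (PIP − Pplat)/V̇ = (24.5 − 18.5) / 0.4833 = 6.0/0.4833 = 12.415 cmH2O·s/L.
C = Vt/(Pplat − PEEP) = 480.0 / (18.5 − 9) = 480.0/9.5 = 50.526 mL/cmH2O.
τ = R × C = 12.415 × 0.05053 L/cmH2O = 0.6273 s.
Fraction remaining at end-expiration = e^(−Te/τ) = e^(−0.93/0.6273) = 0.2271 → 22.71%.

22.7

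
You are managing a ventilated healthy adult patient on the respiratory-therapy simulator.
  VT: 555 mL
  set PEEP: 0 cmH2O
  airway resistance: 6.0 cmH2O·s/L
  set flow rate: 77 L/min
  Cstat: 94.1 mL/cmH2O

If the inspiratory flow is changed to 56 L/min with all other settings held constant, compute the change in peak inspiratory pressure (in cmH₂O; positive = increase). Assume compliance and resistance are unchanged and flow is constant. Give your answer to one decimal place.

-2.1

Flow: 77 L/min ÷ 60 = 1.2833 L/s.
New flow: 56 L/min ÷ 60 = 0.9333 L/s.
PIP = Vt/C + R·V̇ + PEEP (constant-flow equation of motion).
Only the resistive term changes: ΔPIP = R × ΔV̇ = 6.0 × (0.9333 − 1.2833) = 6.0 × -0.35 = -2.1 cmH2O.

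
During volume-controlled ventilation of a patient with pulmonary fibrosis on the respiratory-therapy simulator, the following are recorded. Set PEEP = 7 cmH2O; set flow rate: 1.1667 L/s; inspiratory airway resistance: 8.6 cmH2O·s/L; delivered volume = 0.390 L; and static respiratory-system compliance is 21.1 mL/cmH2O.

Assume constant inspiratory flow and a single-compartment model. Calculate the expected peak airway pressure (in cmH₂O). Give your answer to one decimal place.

35.5

Equation of motion (constant flow): PIP = Vt/C + R·V̇ + PEEP.
PIP = 390/21.1 + 8.6×1.1667 + 7 = 18.483 + 10.034 + 7 = 35.517 cmH2O.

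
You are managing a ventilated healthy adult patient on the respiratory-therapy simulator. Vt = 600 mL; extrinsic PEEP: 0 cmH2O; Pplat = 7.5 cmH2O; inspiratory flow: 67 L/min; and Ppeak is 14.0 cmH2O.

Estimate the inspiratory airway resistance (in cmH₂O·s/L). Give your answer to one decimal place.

Flow: 67 L/min ÷ 60 = 1.1167 L/s.
Raw = (PIP − Pplat) / flow = (14.0 − 7.5) / 1.1167 = 6.5 / 1.1167 = 5.821 cmH2O·s/L.

5.8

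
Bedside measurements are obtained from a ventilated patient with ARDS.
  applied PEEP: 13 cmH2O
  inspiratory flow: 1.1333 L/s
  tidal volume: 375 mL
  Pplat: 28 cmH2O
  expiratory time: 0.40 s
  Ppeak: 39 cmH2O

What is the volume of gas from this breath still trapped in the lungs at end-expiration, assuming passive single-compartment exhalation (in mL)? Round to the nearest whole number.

R = (PIP − Pplat)/V̇ = (39 − 28) / 1.1333 = 11.0/1.1333 = 9.706 cmH2O·s/L.
C = Vt/(Pplat − PEEP) = 375.0 / (28 − 13) = 375.0/15.0 = 25.0 mL/cmH2O.
τ = R × C = 9.706 × 0.025 L/cmH2O = 0.2427 s.
Fraction remaining = e^(−Te/τ) = e^(−0.40/0.2427) = 0.1924.
Trapped volume = 375.0 × 0.1924 = 72.15 mL.

72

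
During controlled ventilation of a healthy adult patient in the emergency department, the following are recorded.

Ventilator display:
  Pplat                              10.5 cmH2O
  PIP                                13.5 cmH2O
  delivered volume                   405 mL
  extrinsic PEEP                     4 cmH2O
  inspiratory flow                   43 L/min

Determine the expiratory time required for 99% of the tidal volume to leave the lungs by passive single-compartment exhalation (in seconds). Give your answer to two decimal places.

1.20

Flow: 43 L/min ÷ 60 = 0.7167 L/s.
R = (PIP − Pplat)/V̇ = (13.5 − 10.5) / 0.7167 = 3.0/0.7167 = 4.186 cmH2O·s/L.
C = Vt/(Pplat − PEEP) = 405.0 / (10.5 − 4) = 405.0/6.5 = 62.308 mL/cmH2O.
τ = R × C = 4.186 × 0.06231 L/cmH2O = 0.2608 s.
t = −τ·ln(1 − 0.99) = −0.2608·ln(0.01) = 1.201 s.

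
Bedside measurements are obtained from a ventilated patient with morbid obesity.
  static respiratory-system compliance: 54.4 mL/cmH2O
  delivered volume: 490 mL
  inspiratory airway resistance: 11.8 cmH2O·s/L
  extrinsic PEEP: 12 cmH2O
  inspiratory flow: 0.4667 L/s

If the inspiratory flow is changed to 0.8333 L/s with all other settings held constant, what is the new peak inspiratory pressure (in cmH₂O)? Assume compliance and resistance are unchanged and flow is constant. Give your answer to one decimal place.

PIP = Vt/C + R·V̇ + PEEP (constant-flow equation of motion).
Only the resistive term changes: ΔPIP = R × ΔV̇ = 11.8 × (0.8333 − 0.4667) = 11.8 × 0.3666 = 4.326 cmH2O.
Original PIP = 490/54.4 + 11.8×0.4667 + 12 = 26.514 cmH2O; new PIP = 26.514 + (4.326) = 30.84 cmH2O.

30.8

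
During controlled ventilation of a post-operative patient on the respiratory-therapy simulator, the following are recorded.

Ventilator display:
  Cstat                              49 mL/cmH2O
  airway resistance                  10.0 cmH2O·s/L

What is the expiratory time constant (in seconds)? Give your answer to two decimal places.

0.49

τ = R × C = 10.0 × 49 mL/cmH2O = 10.0 × 0.049 L/cmH2O = 0.49 s.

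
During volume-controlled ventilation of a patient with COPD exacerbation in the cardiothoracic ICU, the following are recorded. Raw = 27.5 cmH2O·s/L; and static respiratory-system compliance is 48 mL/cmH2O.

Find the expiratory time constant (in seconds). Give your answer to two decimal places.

τ = R × C = 27.5 × 48 mL/cmH2O = 27.5 × 0.048 L/cmH2O = 1.32 s.

1.32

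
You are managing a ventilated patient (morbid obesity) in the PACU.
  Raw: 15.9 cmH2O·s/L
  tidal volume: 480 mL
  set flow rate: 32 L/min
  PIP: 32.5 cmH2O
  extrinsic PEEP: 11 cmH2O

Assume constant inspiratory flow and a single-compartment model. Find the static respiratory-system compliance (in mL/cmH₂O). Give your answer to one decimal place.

36.9

Flow: 32 L/min ÷ 60 = 0.5333 L/s.
Equation of motion (constant flow): PIP = Vt/C + R·V̇ + PEEP.
Vt/C = PIP − R·V̇ − PEEP = 32.5 − 15.9×0.5333 − 11 = 32.5 − 8.479 − 11 = 13.021 cmH2O.
C = Vt / 13.021 = 480 / 13.021 = 36.864 mL/cmH2O.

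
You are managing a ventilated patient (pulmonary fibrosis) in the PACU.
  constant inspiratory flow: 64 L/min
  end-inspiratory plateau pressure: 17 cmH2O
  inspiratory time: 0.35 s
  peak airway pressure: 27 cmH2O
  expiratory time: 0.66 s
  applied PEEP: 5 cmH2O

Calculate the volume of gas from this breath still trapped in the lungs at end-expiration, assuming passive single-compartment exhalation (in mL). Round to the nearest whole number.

Flow: 64 L/min ÷ 60 = 1.0667 L/s.
Vt = flow × Ti = 1.0667 L/s × 0.35 s × 1000 mL/L = 373.35 mL.
R = (PIP − Pplat)/V̇ = (27 − 17) / 1.0667 = 10.0/1.0667 = 9.375 cmH2O·s/L.
C = Vt/(Pplat − PEEP) = 373.35 / (17 − 5) = 373.35/12.0 = 31.113 mL/cmH2O.
τ = R × C = 9.375 × 0.03111 L/cmH2O = 0.2917 s.
Fraction remaining = e^(−Te/τ) = e^(−0.66/0.2917) = 0.1041.
Trapped volume = 373.35 × 0.1041 = 38.866 mL.

39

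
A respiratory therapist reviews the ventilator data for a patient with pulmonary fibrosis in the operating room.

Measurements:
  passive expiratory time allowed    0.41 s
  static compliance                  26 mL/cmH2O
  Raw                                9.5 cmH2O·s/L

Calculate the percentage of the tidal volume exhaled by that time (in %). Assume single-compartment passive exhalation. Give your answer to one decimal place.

81.0

τ = R × C = 9.5 × 26 mL/cmH2O = 9.5 × 0.026 L/cmH2O = 0.247 s.
Passive exhalation: V(t)/V₀ = e^(−t/τ) = e^(−0.41/0.247) = 0.1902.
Fraction exhaled = 1 − 0.1902 = 0.8098 → 80.98%.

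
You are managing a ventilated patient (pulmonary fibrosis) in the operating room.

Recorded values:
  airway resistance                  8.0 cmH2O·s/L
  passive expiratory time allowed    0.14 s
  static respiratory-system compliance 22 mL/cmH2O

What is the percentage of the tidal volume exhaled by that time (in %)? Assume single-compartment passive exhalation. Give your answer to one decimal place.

τ = R × C = 8.0 × 22 mL/cmH2O = 8.0 × 0.022 L/cmH2O = 0.176 s.
Passive exhalation: V(t)/V₀ = e^(−t/τ) = e^(−0.14/0.176) = 0.4514.
Fraction exhaled = 1 − 0.4514 = 0.5486 → 54.86%.

54.9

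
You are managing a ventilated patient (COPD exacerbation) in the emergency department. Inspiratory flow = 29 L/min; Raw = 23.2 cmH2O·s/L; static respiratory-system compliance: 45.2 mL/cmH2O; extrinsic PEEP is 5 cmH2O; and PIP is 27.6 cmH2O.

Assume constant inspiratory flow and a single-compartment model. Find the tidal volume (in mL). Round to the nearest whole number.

515

Flow: 29 L/min ÷ 60 = 0.4833 L/s.
Equation of motion (constant flow): PIP = Vt/C + R·V̇ + PEEP.
Vt/C = PIP − R·V̇ − PEEP = 27.6 − 11.213 − 5 = 11.387 cmH2O.
Vt = C × 11.387 = 45.2 × 11.387 = 514.69 mL.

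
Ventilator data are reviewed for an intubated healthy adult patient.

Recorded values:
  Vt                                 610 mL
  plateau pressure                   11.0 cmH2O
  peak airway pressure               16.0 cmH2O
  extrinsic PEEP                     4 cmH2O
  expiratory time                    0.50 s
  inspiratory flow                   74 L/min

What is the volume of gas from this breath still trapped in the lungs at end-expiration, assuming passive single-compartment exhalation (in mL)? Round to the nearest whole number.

148

Flow: 74 L/min ÷ 60 = 1.2333 L/s.
R = (PIP − Pplat)/V̇ = (16.0 − 11.0) / 1.2333 = 5.0/1.2333 = 4.054 cmH2O·s/L.
C = Vt/(Pplat − PEEP) = 610.0 / (11.0 − 4) = 610.0/7.0 = 87.143 mL/cmH2O.
τ = R × C = 4.054 × 0.08714 L/cmH2O = 0.3533 s.
Fraction remaining = e^(−Te/τ) = e^(−0.50/0.3533) = 0.2429.
Trapped volume = 610.0 × 0.2429 = 148.17 mL.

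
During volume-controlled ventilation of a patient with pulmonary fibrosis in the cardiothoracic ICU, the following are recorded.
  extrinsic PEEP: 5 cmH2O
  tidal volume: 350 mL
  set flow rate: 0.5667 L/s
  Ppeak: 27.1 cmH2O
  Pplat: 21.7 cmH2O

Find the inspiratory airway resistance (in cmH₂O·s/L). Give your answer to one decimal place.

9.5

Raw = (PIP − Pplat) / flow = (27.1 − 21.7) / 0.5667 = 5.4 / 0.5667 = 9.529 cmH2O·s/L.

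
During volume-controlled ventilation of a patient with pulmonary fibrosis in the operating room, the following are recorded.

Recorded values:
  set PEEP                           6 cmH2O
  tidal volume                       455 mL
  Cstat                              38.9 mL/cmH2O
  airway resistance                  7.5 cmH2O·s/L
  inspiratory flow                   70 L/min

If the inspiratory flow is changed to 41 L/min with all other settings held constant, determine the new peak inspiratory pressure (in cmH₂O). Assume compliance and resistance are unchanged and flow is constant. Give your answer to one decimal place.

22.8

Flow: 70 L/min ÷ 60 = 1.1667 L/s.
New flow: 41 L/min ÷ 60 = 0.6833 L/s.
PIP = Vt/C + R·V̇ + PEEP (constant-flow equation of motion).
Only the resistive term changes: ΔPIP = R × ΔV̇ = 7.5 × (0.6833 − 1.1667) = 7.5 × -0.4834 = -3.626 cmH2O.
Original PIP = 455/38.9 + 7.5×1.1667 + 6 = 26.447 cmH2O; new PIP = 26.447 + (-3.626) = 22.821 cmH2O.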